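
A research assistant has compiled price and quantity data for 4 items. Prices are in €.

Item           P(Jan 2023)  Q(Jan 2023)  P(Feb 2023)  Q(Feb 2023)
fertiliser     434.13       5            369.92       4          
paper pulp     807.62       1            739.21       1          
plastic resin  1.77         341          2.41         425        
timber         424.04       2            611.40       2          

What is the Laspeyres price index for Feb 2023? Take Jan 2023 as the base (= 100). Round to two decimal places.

Laspeyres price index uses base-period quantities as weights.
ΣP(Feb 2023)·Q(Jan 2023) = 369.92×5 + 739.21×1 + 2.41×341 + 611.40×2 = 1849.6 + 739.21 + 821.81 + 1222.8 = 4633.42
ΣP(Jan 2023)·Q(Jan 2023) = 434.13×5 + 807.62×1 + 1.77×341 + 424.04×2 = 2170.65 + 807.62 + 603.57 + 848.08 = 4429.92
Index = 4633.42 / 4429.92 × 100 = 104.5938

104.59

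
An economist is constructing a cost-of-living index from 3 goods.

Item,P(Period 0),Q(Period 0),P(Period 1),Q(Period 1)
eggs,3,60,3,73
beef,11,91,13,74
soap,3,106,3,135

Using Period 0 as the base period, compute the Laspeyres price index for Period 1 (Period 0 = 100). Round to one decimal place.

Laspeyres price index uses base-period quantities as weights.
ΣP(Period 1)·Q(Period 0) = 3×60 + 13×91 + 3×106 = 180 + 1183 + 318 = 1681
ΣP(Period 0)·Q(Period 0) = 3×60 + 11×91 + 3×106 = 180 + 1001 + 318 = 1499
Index = 1681 / 1499 × 100 = 112.1414

112.1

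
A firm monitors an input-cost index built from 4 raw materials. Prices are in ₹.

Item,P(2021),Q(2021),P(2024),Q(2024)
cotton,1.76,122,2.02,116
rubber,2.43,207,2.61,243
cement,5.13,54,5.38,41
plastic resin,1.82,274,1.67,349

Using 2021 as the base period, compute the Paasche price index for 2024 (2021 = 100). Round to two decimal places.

101.94

Paasche price index uses current-period quantities as weights.
ΣP(2024)·Q(2024) = 2.02×116 + 2.61×243 + 5.38×41 + 1.67×349 = 234.32 + 634.23 + 220.58 + 582.83 = 1671.96
ΣP(2021)·Q(2024) = 1.76×116 + 2.43×243 + 5.13×41 + 1.82×349 = 204.16 + 590.49 + 210.33 + 635.18 = 1640.16
Index = 1671.96 / 1640.16 × 100 = 101.9388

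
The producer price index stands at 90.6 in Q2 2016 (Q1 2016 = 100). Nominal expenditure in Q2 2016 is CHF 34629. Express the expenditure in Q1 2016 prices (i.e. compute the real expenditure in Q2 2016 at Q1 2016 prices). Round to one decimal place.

Real = Nominal ÷ (Index/100) = 34629 ÷ (90.6/100)
     = 34629 ÷ 0.906 = 38221.8543

38221.9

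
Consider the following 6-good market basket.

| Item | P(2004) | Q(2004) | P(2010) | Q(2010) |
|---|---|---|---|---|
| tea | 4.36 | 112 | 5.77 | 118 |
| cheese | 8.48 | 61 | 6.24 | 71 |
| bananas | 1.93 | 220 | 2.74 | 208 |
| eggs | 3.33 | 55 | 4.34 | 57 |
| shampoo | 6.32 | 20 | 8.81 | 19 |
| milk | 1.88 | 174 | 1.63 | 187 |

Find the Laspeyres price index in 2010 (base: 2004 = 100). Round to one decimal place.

112.6

Laspeyres price index uses base-period quantities as weights.
ΣP(2010)·Q(2004) = 5.77×112 + 6.24×61 + 2.74×220 + 4.34×55 + 8.81×20 + 1.63×174 = 646.24 + 380.64 + 602.8 + 238.7 + 176.2 + 283.62 = 2328.2
ΣP(2004)·Q(2004) = 4.36×112 + 8.48×61 + 1.93×220 + 3.33×55 + 6.32×20 + 1.88×174 = 488.32 + 517.28 + 424.6 + 183.15 + 126.4 + 327.12 = 2066.87
Index = 2328.2 / 2066.87 × 100 = 112.6438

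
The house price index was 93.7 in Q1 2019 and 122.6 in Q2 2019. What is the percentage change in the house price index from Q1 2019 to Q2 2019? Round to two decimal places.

30.84%

Change = (122.6 − 93.7) / 93.7 × 100
       = 28.9 / 93.7 × 100 = 30.8431%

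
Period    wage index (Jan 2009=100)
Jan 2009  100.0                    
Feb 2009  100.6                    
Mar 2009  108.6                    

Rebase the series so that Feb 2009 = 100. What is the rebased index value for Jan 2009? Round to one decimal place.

Rebased(Jan 2009) = 100.0 / 100.6 × 100 = 99.4036

99.4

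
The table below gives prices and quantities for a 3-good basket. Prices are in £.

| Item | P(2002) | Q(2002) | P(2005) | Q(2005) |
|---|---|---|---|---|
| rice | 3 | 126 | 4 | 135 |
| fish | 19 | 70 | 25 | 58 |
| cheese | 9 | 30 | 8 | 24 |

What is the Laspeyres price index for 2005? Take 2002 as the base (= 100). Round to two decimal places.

Laspeyres price index uses base-period quantities as weights.
ΣP(2005)·Q(2002) = 4×126 + 25×70 + 8×30 = 504 + 1750 + 240 = 2494
ΣP(2002)·Q(2002) = 3×126 + 19×70 + 9×30 = 378 + 1330 + 270 = 1978
Index = 2494 / 1978 × 100 = 126.0870

126.09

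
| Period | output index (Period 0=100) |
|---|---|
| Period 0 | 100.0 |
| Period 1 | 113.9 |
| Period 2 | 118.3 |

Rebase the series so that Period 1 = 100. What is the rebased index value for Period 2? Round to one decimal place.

103.9

Rebased(Period 2) = 118.3 / 113.9 × 100 = 103.8630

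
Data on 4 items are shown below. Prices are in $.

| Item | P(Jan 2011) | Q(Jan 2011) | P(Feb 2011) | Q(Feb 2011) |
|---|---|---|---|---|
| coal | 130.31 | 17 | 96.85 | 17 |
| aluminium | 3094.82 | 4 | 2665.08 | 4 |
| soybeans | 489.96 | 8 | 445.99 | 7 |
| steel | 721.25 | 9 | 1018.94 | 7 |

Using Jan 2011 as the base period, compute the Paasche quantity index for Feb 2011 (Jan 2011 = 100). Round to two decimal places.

90.08

Paasche quantity index uses current-period prices as weights.
ΣP(Feb 2011)·Q(Feb 2011) = 96.85×17 + 2665.08×4 + 445.99×7 + 1018.94×7 = 1646.45 + 10660.32 + 3121.93 + 7132.58 = 22561.28
ΣP(Feb 2011)·Q(Jan 2011) = 96.85×17 + 2665.08×4 + 445.99×8 + 1018.94×9 = 1646.45 + 10660.32 + 3567.92 + 9170.46 = 25045.15
Index = 22561.28 / 25045.15 × 100 = 90.0824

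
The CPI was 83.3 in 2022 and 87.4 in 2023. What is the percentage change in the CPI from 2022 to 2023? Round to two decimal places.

Change = (87.4 − 83.3) / 83.3 × 100
       = 4.1 / 83.3 × 100 = 4.9220%

4.92%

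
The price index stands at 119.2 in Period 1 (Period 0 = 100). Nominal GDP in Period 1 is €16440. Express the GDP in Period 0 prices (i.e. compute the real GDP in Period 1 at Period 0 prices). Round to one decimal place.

13791.9

Real = Nominal ÷ (Index/100) = 16440 ÷ (119.2/100)
     = 16440 ÷ 1.192 = 13791.9463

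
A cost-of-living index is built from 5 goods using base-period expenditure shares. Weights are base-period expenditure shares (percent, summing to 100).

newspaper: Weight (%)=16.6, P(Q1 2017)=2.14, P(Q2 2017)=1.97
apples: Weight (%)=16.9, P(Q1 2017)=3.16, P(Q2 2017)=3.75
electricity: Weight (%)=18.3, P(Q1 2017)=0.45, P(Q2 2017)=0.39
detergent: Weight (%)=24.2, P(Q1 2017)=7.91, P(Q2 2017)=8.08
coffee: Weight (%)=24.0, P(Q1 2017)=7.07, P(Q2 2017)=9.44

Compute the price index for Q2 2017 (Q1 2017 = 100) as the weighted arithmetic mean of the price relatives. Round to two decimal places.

107.96

newspaper: 16.6 × (1.97/2.14) = 16.6 × 0.920561 = 15.2813
apples: 16.9 × (3.75/3.16) = 16.9 × 1.186709 = 20.0554
electricity: 18.3 × (0.39/0.45) = 18.3 × 0.866667 = 15.8600
detergent: 24.2 × (8.08/7.91) = 24.2 × 1.021492 = 24.7201
coffee: 24.0 × (9.44/7.07) = 24.0 × 1.335219 = 32.0453
Index = Σ wᵢ·(p₁ᵢ/p₀ᵢ) = 15.2813 + 20.0554 + 15.8600 + 24.7201 + 32.0453 = 107.9621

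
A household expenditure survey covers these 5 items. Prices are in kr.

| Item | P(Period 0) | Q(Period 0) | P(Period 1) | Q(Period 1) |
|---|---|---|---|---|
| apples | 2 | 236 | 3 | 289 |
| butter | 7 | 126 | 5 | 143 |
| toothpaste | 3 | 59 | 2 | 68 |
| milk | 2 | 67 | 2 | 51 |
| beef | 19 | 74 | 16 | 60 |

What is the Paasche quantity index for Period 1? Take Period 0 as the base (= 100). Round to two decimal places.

Paasche quantity index uses current-period prices as weights.
ΣP(Period 1)·Q(Period 1) = 3×289 + 5×143 + 2×68 + 2×51 + 16×60 = 867 + 715 + 136 + 102 + 960 = 2780
ΣP(Period 1)·Q(Period 0) = 3×236 + 5×126 + 2×59 + 2×67 + 16×74 = 708 + 630 + 118 + 134 + 1184 = 2774
Index = 2780 / 2774 × 100 = 100.2163

100.22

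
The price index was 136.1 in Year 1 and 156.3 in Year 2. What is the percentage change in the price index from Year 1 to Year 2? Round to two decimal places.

14.84%

Change = (156.3 − 136.1) / 136.1 × 100
       = 20.2 / 136.1 × 100 = 14.8420%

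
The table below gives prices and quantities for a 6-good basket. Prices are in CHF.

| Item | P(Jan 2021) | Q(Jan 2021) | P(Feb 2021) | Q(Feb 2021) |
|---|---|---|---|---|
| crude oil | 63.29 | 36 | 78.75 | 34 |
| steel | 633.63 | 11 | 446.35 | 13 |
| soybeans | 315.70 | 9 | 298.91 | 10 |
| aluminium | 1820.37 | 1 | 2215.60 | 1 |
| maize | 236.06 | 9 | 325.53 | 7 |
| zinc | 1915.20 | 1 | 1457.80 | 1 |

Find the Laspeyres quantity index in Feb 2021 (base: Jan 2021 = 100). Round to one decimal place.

Laspeyres quantity index uses base-period prices as weights.
ΣP(Jan 2021)·Q(Feb 2021) = 63.29×34 + 633.63×13 + 315.70×10 + 1820.37×1 + 236.06×7 + 1915.20×1 = 2151.86 + 8237.19 + 3157 + 1820.37 + 1652.42 + 1915.2 = 18934.04
ΣP(Jan 2021)·Q(Jan 2021) = 63.29×36 + 633.63×11 + 315.70×9 + 1820.37×1 + 236.06×9 + 1915.20×1 = 2278.44 + 6969.93 + 2841.3 + 1820.37 + 2124.54 + 1915.2 = 17949.78
Index = 18934.04 / 17949.78 × 100 = 105.4834

105.5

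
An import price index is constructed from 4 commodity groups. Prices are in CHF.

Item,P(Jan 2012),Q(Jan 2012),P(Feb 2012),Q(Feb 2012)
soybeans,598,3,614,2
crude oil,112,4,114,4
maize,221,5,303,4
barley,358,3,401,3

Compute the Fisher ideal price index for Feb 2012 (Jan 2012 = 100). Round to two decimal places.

113.63

Laspeyres component (base-period weights):
ΣP(Feb 2012)Q(Jan 2012) = 614×3 + 114×4 + 303×5 + 401×3 = 1842 + 456 + 1515 + 1203 = 5016
ΣP(Jan 2012)Q(Jan 2012) = 598×3 + 112×4 + 221×5 + 358×3 = 1794 + 448 + 1105 + 1074 = 4421
L = 5016 / 4421 × 100 = 113.4585
Paasche component (current-period weights):
ΣP(Feb 2012)Q(Feb 2012) = 614×2 + 114×4 + 303×4 + 401×3 = 1228 + 456 + 1212 + 1203 = 4099
ΣP(Jan 2012)Q(Feb 2012) = 598×2 + 112×4 + 221×4 + 358×3 = 1196 + 448 + 884 + 1074 = 3602
P = 4099 / 3602 × 100 = 113.7979
Fisher = √(L × P) = √(113.4585 × 113.7979) = 113.6281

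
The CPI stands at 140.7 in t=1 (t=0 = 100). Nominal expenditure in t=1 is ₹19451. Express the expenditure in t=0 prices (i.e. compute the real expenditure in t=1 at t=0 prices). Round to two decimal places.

Real = Nominal ÷ (Index/100) = 19451 ÷ (140.7/100)
     = 19451 ÷ 1.407 = 13824.4492

13824.45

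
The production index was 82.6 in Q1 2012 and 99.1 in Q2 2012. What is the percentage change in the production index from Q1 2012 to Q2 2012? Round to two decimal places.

19.98%

Change = (99.1 − 82.6) / 82.6 × 100
       = 16.5 / 82.6 × 100 = 19.9758%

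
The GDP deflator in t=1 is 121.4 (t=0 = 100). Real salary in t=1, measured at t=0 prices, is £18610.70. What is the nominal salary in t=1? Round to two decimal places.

22593.39

Nominal = Real × (Index/100) = 18610.70 × (121.4/100)
        = 18610.70 × 1.214 = 22593.3898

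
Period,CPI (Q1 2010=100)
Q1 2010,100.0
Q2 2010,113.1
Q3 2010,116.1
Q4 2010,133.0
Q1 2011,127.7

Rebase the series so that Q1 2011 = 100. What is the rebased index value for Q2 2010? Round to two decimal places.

Rebased(Q2 2010) = 113.1 / 127.7 × 100 = 88.5670

88.57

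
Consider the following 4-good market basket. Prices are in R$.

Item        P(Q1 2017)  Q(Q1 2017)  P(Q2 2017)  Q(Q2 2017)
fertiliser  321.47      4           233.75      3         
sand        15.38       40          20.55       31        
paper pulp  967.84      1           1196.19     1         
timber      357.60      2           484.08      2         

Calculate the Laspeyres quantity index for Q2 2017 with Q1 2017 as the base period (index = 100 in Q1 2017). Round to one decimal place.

87.2

Laspeyres quantity index uses base-period prices as weights.
ΣP(Q1 2017)·Q(Q2 2017) = 321.47×3 + 15.38×31 + 967.84×1 + 357.60×2 = 964.41 + 476.78 + 967.84 + 715.2 = 3124.23
ΣP(Q1 2017)·Q(Q1 2017) = 321.47×4 + 15.38×40 + 967.84×1 + 357.60×2 = 1285.88 + 615.2 + 967.84 + 715.2 = 3584.12
Index = 3124.23 / 3584.12 × 100 = 87.1687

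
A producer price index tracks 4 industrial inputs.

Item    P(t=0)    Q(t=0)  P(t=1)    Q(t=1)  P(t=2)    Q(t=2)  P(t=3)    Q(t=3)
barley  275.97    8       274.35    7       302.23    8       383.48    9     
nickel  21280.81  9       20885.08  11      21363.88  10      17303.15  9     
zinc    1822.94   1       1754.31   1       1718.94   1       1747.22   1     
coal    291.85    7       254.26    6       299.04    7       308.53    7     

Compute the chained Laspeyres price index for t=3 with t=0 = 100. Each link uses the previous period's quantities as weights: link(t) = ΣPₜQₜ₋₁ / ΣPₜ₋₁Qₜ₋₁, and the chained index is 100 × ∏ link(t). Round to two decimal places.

Link t=0→t=1:
ΣP(t=1)Q(t=0) = 274.35×8 + 20885.08×9 + 1754.31×1 + 254.26×7 = 2194.8 + 187965.72 + 1754.31 + 1779.82 = 193694.65
ΣP(t=0)Q(t=0) = 275.97×8 + 21280.81×9 + 1822.94×1 + 291.85×7 = 2207.76 + 191527.29 + 1822.94 + 2042.95 = 197600.94
link = 193694.65/197600.94 = 0.980231
Link t=1→t=2:
ΣP(t=2)Q(t=1) = 302.23×7 + 21363.88×11 + 1718.94×1 + 299.04×6 = 2115.61 + 235002.68 + 1718.94 + 1794.24 = 240631.47
ΣP(t=1)Q(t=1) = 274.35×7 + 20885.08×11 + 1754.31×1 + 254.26×6 = 1920.45 + 229735.88 + 1754.31 + 1525.56 = 234936.2
link = 240631.47/234936.2 = 1.024242
Link t=2→t=3:
ΣP(t=3)Q(t=2) = 383.48×8 + 17303.15×10 + 1747.22×1 + 308.53×7 = 3067.84 + 173031.5 + 1747.22 + 2159.71 = 180006.27
ΣP(t=2)Q(t=2) = 302.23×8 + 21363.88×10 + 1718.94×1 + 299.04×7 = 2417.84 + 213638.8 + 1718.94 + 2093.28 = 219868.86
link = 180006.27/219868.86 = 0.818698
Chained index = 100 × 0.980231 × 1.024242 × 0.818698 = 82.1968

82.20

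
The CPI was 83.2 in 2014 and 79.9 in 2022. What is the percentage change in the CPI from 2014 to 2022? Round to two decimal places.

Change = (79.9 − 83.2) / 83.2 × 100
       = -3.3 / 83.2 × 100 = -3.9663%

-3.97%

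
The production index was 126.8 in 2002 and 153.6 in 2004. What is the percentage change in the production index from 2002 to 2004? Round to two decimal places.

Change = (153.6 − 126.8) / 126.8 × 100
       = 26.8 / 126.8 × 100 = 21.1356%

21.14%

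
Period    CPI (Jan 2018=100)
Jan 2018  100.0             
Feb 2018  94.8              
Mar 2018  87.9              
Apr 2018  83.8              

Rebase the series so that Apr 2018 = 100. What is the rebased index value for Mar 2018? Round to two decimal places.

Rebased(Mar 2018) = 87.9 / 83.8 × 100 = 104.8926

104.89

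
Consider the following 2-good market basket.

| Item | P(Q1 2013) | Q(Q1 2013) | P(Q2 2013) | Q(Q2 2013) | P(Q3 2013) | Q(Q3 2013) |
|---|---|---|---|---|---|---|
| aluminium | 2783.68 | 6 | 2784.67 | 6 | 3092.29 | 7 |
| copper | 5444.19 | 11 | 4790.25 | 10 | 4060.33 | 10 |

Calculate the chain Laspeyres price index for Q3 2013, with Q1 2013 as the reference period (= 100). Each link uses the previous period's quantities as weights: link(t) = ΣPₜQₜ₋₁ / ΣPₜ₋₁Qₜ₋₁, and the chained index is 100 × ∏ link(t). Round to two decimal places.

Link Q1 2013→Q2 2013:
ΣP(Q2 2013)Q(Q1 2013) = 2784.67×6 + 4790.25×11 = 16708.02 + 52692.75 = 69400.77
ΣP(Q1 2013)Q(Q1 2013) = 2783.68×6 + 5444.19×11 = 16702.08 + 59886.09 = 76588.17
link = 69400.77/76588.17 = 0.906155
Link Q2 2013→Q3 2013:
ΣP(Q3 2013)Q(Q2 2013) = 3092.29×6 + 4060.33×10 = 18553.74 + 40603.3 = 59157.04
ΣP(Q2 2013)Q(Q2 2013) = 2784.67×6 + 4790.25×10 = 16708.02 + 47902.5 = 64610.52
link = 59157.04/64610.52 = 0.915595
Chained index = 100 × 0.906155 × 0.915595 = 82.9671

82.97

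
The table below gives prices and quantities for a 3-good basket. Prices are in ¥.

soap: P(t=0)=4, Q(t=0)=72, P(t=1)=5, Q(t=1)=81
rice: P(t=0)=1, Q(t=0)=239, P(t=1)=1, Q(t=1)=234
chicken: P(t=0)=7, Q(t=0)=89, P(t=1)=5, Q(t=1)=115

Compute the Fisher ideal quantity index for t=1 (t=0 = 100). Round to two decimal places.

117.40

Laspeyres component (base-period weights):
ΣP(t=0)Q(t=1) = 4×81 + 1×234 + 7×115 = 324 + 234 + 805 = 1363
ΣP(t=0)Q(t=0) = 4×72 + 1×239 + 7×89 = 288 + 239 + 623 = 1150
L = 1363 / 1150 × 100 = 118.5217
Paasche component (current-period weights):
ΣP(t=1)Q(t=1) = 5×81 + 1×234 + 5×115 = 405 + 234 + 575 = 1214
ΣP(t=1)Q(t=0) = 5×72 + 1×239 + 5×89 = 360 + 239 + 445 = 1044
P = 1214 / 1044 × 100 = 116.2835
Fisher = √(L × P) = √(118.5217 × 116.2835) = 117.3973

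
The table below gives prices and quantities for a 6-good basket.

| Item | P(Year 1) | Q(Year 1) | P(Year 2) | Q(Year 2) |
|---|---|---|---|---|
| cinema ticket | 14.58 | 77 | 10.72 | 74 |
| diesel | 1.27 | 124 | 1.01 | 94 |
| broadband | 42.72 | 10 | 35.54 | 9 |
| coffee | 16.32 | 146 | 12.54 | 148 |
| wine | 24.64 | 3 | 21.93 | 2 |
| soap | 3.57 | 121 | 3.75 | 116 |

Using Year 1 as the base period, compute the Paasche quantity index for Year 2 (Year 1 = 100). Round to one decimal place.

96.9

Paasche quantity index uses current-period prices as weights.
ΣP(Year 2)·Q(Year 2) = 10.72×74 + 1.01×94 + 35.54×9 + 12.54×148 + 21.93×2 + 3.75×116 = 793.28 + 94.94 + 319.86 + 1855.92 + 43.86 + 435 = 3542.86
ΣP(Year 2)·Q(Year 1) = 10.72×77 + 1.01×124 + 35.54×10 + 12.54×146 + 21.93×3 + 3.75×121 = 825.44 + 125.24 + 355.4 + 1830.84 + 65.79 + 453.75 = 3656.46
Index = 3542.86 / 3656.46 × 100 = 96.8932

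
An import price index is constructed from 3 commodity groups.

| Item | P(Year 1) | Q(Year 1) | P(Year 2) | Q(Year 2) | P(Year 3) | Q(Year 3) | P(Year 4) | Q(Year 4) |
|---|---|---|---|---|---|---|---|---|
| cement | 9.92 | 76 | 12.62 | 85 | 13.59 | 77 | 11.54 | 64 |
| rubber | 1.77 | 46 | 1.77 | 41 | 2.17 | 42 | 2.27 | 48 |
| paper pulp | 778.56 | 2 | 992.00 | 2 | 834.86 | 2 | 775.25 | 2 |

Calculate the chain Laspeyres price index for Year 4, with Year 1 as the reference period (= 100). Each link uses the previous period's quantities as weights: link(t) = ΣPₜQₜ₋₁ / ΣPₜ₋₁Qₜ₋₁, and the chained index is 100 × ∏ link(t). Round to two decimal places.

106.27

Link Year 1→Year 2:
ΣP(Year 2)Q(Year 1) = 12.62×76 + 1.77×46 + 992.00×2 = 959.12 + 81.42 + 1984 = 3024.54
ΣP(Year 1)Q(Year 1) = 9.92×76 + 1.77×46 + 778.56×2 = 753.92 + 81.42 + 1557.12 = 2392.46
link = 3024.54/2392.46 = 1.264197
Link Year 2→Year 3:
ΣP(Year 3)Q(Year 2) = 13.59×85 + 2.17×41 + 834.86×2 = 1155.15 + 88.97 + 1669.72 = 2913.84
ΣP(Year 2)Q(Year 2) = 12.62×85 + 1.77×41 + 992.00×2 = 1072.7 + 72.57 + 1984 = 3129.27
link = 2913.84/3129.27 = 0.931156
Link Year 3→Year 4:
ΣP(Year 4)Q(Year 3) = 11.54×77 + 2.27×42 + 775.25×2 = 888.58 + 95.34 + 1550.5 = 2534.42
ΣP(Year 3)Q(Year 3) = 13.59×77 + 2.17×42 + 834.86×2 = 1046.43 + 91.14 + 1669.72 = 2807.29
link = 2534.42/2807.29 = 0.902799
Chained index = 100 × 1.264197 × 0.931156 × 0.902799 = 106.2744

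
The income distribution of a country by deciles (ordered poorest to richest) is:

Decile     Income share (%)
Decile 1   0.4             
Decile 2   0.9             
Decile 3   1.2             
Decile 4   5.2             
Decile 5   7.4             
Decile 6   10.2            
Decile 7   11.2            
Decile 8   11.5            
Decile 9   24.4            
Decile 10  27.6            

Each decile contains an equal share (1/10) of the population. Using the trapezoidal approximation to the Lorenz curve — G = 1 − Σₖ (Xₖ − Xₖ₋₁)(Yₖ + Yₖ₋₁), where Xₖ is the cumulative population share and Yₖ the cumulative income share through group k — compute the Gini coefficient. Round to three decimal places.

0.482

Cumulative income shares Yₖ: 0.0040, 0.0130, 0.0250, 0.0770, 0.1510, 0.2530, 0.3650, 0.4800, 0.7240, 1.0000
Σ (Xₖ−Xₖ₋₁)(Yₖ+Yₖ₋₁) = (1/10)(0.0040+0.0000) + (1/10)(0.0130+0.0040) + (1/10)(0.0250+0.0130) + (1/10)(0.0770+0.0250) + (1/10)(0.1510+0.0770) + (1/10)(0.2530+0.1510) + (1/10)(0.3650+0.2530) + (1/10)(0.4800+0.3650) + (1/10)(0.7240+0.4800) + (1/10)(1.0000+0.7240)
  = 0.0004 + 0.0017 + 0.0038 + 0.0102 + 0.0228 + 0.0404 + 0.0618 + 0.0845 + 0.1204 + 0.1724 = 0.5184
G = 1 − 0.5184 = 0.4816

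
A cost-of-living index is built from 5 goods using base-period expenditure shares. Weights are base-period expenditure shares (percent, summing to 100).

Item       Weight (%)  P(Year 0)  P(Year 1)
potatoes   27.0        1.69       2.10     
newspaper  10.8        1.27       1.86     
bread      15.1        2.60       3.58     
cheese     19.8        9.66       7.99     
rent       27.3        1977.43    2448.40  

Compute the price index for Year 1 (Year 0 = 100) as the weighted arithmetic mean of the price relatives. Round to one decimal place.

potatoes: 27.0 × (2.10/1.69) = 27.0 × 1.242604 = 33.5503
newspaper: 10.8 × (1.86/1.27) = 10.8 × 1.464567 = 15.8173
bread: 15.1 × (3.58/2.60) = 15.1 × 1.376923 = 20.7915
cheese: 19.8 × (7.99/9.66) = 19.8 × 0.827122 = 16.3770
rent: 27.3 × (2448.40/1977.43) = 27.3 × 1.238173 = 33.8021
Index = Σ wᵢ·(p₁ᵢ/p₀ᵢ) = 33.5503 + 15.8173 + 20.7915 + 16.3770 + 33.8021 = 120.3383

120.3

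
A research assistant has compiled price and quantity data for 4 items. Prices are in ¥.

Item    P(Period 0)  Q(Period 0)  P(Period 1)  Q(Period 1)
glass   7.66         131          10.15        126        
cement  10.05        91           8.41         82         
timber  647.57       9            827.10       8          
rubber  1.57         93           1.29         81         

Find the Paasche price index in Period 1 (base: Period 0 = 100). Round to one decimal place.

Paasche price index uses current-period quantities as weights.
ΣP(Period 1)·Q(Period 1) = 10.15×126 + 8.41×82 + 827.10×8 + 1.29×81 = 1278.9 + 689.62 + 6616.8 + 104.49 = 8689.81
ΣP(Period 0)·Q(Period 1) = 7.66×126 + 10.05×82 + 647.57×8 + 1.57×81 = 965.16 + 824.1 + 5180.56 + 127.17 = 7096.99
Index = 8689.81 / 7096.99 × 100 = 122.4436

122.4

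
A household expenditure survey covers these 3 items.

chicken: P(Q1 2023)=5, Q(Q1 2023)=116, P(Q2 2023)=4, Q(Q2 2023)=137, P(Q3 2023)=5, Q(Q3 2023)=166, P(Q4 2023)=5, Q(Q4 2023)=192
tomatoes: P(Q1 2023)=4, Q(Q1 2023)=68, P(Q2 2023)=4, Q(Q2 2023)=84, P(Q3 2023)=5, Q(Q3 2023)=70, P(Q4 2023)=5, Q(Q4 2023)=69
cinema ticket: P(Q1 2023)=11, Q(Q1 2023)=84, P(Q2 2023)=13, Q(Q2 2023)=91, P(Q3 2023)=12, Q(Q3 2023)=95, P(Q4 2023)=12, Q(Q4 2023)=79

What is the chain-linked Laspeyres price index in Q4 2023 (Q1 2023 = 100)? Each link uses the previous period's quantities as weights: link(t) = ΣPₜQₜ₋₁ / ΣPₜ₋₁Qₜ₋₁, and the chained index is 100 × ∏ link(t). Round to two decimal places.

Link Q1 2023→Q2 2023:
ΣP(Q2 2023)Q(Q1 2023) = 4×116 + 4×68 + 13×84 = 464 + 272 + 1092 = 1828
ΣP(Q1 2023)Q(Q1 2023) = 5×116 + 4×68 + 11×84 = 580 + 272 + 924 = 1776
link = 1828/1776 = 1.029279
Link Q2 2023→Q3 2023:
ΣP(Q3 2023)Q(Q2 2023) = 5×137 + 5×84 + 12×91 = 685 + 420 + 1092 = 2197
ΣP(Q2 2023)Q(Q2 2023) = 4×137 + 4×84 + 13×91 = 548 + 336 + 1183 = 2067
link = 2197/2067 = 1.062893
Link Q3 2023→Q4 2023:
ΣP(Q4 2023)Q(Q3 2023) = 5×166 + 5×70 + 12×95 = 830 + 350 + 1140 = 2320
ΣP(Q3 2023)Q(Q3 2023) = 5×166 + 5×70 + 12×95 = 830 + 350 + 1140 = 2320
link = 2320/2320 = 1.000000
Chained index = 100 × 1.029279 × 1.062893 × 1.000000 = 109.4014

109.40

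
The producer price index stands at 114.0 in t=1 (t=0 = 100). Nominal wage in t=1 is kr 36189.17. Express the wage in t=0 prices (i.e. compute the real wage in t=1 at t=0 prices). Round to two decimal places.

Real = Nominal ÷ (Index/100) = 36189.17 ÷ (114.0/100)
     = 36189.17 ÷ 1.140 = 31744.8860

31744.89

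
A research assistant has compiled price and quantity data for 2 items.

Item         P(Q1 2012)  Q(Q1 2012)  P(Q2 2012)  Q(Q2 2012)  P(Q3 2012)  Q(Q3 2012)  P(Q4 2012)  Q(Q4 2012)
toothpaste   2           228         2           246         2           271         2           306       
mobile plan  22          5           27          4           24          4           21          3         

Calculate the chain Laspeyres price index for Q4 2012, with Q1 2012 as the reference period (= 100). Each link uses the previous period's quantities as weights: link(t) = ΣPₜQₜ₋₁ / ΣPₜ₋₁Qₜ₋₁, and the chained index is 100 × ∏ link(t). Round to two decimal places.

Link Q1 2012→Q2 2012:
ΣP(Q2 2012)Q(Q1 2012) = 2×228 + 27×5 = 456 + 135 = 591
ΣP(Q1 2012)Q(Q1 2012) = 2×228 + 22×5 = 456 + 110 = 566
link = 591/566 = 1.044170
Link Q2 2012→Q3 2012:
ΣP(Q3 2012)Q(Q2 2012) = 2×246 + 24×4 = 492 + 96 = 588
ΣP(Q2 2012)Q(Q2 2012) = 2×246 + 27×4 = 492 + 108 = 600
link = 588/600 = 0.980000
Link Q3 2012→Q4 2012:
ΣP(Q4 2012)Q(Q3 2012) = 2×271 + 21×4 = 542 + 84 = 626
ΣP(Q3 2012)Q(Q3 2012) = 2×271 + 24×4 = 542 + 96 = 638
link = 626/638 = 0.981191
Chained index = 100 × 1.044170 × 0.980000 × 0.981191 = 100.4039

100.40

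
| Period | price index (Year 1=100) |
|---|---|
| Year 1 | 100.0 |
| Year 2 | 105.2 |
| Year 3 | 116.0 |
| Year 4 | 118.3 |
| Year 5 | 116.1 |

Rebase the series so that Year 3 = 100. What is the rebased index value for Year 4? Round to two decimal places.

Rebased(Year 4) = 118.3 / 116.0 × 100 = 101.9828

101.98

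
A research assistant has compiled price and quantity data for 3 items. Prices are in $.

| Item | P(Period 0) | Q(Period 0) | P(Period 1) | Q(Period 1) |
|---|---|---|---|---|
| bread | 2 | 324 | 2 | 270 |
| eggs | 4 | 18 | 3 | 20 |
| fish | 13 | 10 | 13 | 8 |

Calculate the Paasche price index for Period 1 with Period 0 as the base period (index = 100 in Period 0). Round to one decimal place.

97.2

Paasche price index uses current-period quantities as weights.
ΣP(Period 1)·Q(Period 1) = 2×270 + 3×20 + 13×8 = 540 + 60 + 104 = 704
ΣP(Period 0)·Q(Period 1) = 2×270 + 4×20 + 13×8 = 540 + 80 + 104 = 724
Index = 704 / 724 × 100 = 97.2376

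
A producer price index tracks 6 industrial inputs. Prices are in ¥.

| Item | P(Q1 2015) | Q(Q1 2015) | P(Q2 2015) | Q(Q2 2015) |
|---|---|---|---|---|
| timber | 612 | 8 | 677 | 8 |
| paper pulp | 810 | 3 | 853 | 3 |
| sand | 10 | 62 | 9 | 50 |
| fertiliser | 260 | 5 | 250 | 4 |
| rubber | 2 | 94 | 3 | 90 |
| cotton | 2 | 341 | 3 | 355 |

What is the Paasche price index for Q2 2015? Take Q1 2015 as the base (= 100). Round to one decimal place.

110.3

Paasche price index uses current-period quantities as weights.
ΣP(Q2 2015)·Q(Q2 2015) = 677×8 + 853×3 + 9×50 + 250×4 + 3×90 + 3×355 = 5416 + 2559 + 450 + 1000 + 270 + 1065 = 10760
ΣP(Q1 2015)·Q(Q2 2015) = 612×8 + 810×3 + 10×50 + 260×4 + 2×90 + 2×355 = 4896 + 2430 + 500 + 1040 + 180 + 710 = 9756
Index = 10760 / 9756 × 100 = 110.2911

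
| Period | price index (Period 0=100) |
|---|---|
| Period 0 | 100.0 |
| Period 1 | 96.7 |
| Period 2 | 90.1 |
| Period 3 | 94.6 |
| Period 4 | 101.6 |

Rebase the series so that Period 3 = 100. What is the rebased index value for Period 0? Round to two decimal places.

Rebased(Period 0) = 100.0 / 94.6 × 100 = 105.7082

105.71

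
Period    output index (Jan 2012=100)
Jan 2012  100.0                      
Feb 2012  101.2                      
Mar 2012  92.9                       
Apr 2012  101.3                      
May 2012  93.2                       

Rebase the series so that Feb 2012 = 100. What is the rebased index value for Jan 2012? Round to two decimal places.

Rebased(Jan 2012) = 100.0 / 101.2 × 100 = 98.8142

98.81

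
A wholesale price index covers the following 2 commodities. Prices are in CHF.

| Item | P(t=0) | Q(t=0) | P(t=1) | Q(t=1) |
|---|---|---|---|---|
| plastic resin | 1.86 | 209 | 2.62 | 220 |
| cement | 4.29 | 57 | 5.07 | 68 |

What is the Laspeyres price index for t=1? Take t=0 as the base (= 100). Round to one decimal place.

132.1

Laspeyres price index uses base-period quantities as weights.
ΣP(t=1)·Q(t=0) = 2.62×209 + 5.07×57 = 547.58 + 288.99 = 836.57
ΣP(t=0)·Q(t=0) = 1.86×209 + 4.29×57 = 388.74 + 244.53 = 633.27
Index = 836.57 / 633.27 × 100 = 132.1032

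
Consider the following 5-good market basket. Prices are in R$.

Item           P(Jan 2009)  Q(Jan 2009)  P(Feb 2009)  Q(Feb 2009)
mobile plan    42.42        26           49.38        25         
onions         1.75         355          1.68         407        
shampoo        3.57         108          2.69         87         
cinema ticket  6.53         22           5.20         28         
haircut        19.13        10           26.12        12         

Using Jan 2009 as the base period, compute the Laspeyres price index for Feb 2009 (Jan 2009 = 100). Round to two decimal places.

104.16

Laspeyres price index uses base-period quantities as weights.
ΣP(Feb 2009)·Q(Jan 2009) = 49.38×26 + 1.68×355 + 2.69×108 + 5.20×22 + 26.12×10 = 1283.88 + 596.4 + 290.52 + 114.4 + 261.2 = 2546.4
ΣP(Jan 2009)·Q(Jan 2009) = 42.42×26 + 1.75×355 + 3.57×108 + 6.53×22 + 19.13×10 = 1102.92 + 621.25 + 385.56 + 143.66 + 191.3 = 2444.69
Index = 2546.4 / 2444.69 × 100 = 104.1604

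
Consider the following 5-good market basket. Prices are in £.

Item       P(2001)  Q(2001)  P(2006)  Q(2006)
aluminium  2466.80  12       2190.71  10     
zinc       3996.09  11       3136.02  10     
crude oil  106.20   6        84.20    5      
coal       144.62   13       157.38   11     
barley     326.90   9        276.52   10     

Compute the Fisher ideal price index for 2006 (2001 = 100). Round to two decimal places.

83.20

Laspeyres component (base-period weights):
ΣP(2006)Q(2001) = 2190.71×12 + 3136.02×11 + 84.20×6 + 157.38×13 + 276.52×9 = 26288.52 + 34496.22 + 505.2 + 2045.94 + 2488.68 = 65824.56
ΣP(2001)Q(2001) = 2466.80×12 + 3996.09×11 + 106.20×6 + 144.62×13 + 326.90×9 = 29601.6 + 43956.99 + 637.2 + 1880.06 + 2942.1 = 79017.95
L = 65824.56 / 79017.95 × 100 = 83.3033
Paasche component (current-period weights):
ΣP(2006)Q(2006) = 2190.71×10 + 3136.02×10 + 84.20×5 + 157.38×11 + 276.52×10 = 21907.1 + 31360.2 + 421 + 1731.18 + 2765.2 = 58184.68
ΣP(2001)Q(2006) = 2466.80×10 + 3996.09×10 + 106.20×5 + 144.62×11 + 326.90×10 = 24668 + 39960.9 + 531 + 1590.82 + 3269 = 70019.72
P = 58184.68 / 70019.72 × 100 = 83.0976
Fisher = √(L × P) = √(83.3033 × 83.0976) = 83.2004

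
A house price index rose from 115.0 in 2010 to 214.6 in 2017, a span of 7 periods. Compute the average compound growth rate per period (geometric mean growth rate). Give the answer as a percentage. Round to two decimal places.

Growth factor = (214.6/115.0)^(1/7) = (1.866087)^(1/7) = 1.093212
Growth rate = 1.093212 − 1 = 0.093212 = 9.3212%

9.32%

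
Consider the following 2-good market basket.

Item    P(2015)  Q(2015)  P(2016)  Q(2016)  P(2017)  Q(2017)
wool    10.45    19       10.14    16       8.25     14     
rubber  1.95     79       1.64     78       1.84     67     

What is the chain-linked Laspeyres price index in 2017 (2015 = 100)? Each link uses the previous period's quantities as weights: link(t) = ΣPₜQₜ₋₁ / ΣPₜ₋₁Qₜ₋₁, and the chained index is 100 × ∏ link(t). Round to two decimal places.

Link 2015→2016:
ΣP(2016)Q(2015) = 10.14×19 + 1.64×79 = 192.66 + 129.56 = 322.22
ΣP(2015)Q(2015) = 10.45×19 + 1.95×79 = 198.55 + 154.05 = 352.6
link = 322.22/352.6 = 0.913840
Link 2016→2017:
ΣP(2017)Q(2016) = 8.25×16 + 1.84×78 = 132 + 143.52 = 275.52
ΣP(2016)Q(2016) = 10.14×16 + 1.64×78 = 162.24 + 127.92 = 290.16
link = 275.52/290.16 = 0.949545
Chained index = 100 × 0.913840 × 0.949545 = 86.7732

86.77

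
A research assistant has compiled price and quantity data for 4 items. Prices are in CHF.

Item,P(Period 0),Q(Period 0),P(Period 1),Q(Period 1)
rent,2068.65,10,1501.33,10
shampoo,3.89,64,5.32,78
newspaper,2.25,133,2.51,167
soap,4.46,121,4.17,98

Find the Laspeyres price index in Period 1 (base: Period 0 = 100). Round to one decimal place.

74.4

Laspeyres price index uses base-period quantities as weights.
ΣP(Period 1)·Q(Period 0) = 1501.33×10 + 5.32×64 + 2.51×133 + 4.17×121 = 15013.3 + 340.48 + 333.83 + 504.57 = 16192.18
ΣP(Period 0)·Q(Period 0) = 2068.65×10 + 3.89×64 + 2.25×133 + 4.46×121 = 20686.5 + 248.96 + 299.25 + 539.66 = 21774.37
Index = 16192.18 / 21774.37 × 100 = 74.3635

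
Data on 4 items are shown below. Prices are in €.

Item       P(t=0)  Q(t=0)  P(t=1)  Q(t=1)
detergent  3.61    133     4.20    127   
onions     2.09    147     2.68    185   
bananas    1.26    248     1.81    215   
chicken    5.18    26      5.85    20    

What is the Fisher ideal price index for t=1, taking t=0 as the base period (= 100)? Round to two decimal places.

Laspeyres component (base-period weights):
ΣP(t=1)Q(t=0) = 4.20×133 + 2.68×147 + 1.81×248 + 5.85×26 = 558.6 + 393.96 + 448.88 + 152.1 = 1553.54
ΣP(t=0)Q(t=0) = 3.61×133 + 2.09×147 + 1.26×248 + 5.18×26 = 480.13 + 307.23 + 312.48 + 134.68 = 1234.52
L = 1553.54 / 1234.52 × 100 = 125.8416
Paasche component (current-period weights):
ΣP(t=1)Q(t=1) = 4.20×127 + 2.68×185 + 1.81×215 + 5.85×20 = 533.4 + 495.8 + 389.15 + 117 = 1535.35
ΣP(t=0)Q(t=1) = 3.61×127 + 2.09×185 + 1.26×215 + 5.18×20 = 458.47 + 386.65 + 270.9 + 103.6 = 1219.62
P = 1535.35 / 1219.62 × 100 = 125.8876
Fisher = √(L × P) = √(125.8416 × 125.8876) = 125.8646

125.86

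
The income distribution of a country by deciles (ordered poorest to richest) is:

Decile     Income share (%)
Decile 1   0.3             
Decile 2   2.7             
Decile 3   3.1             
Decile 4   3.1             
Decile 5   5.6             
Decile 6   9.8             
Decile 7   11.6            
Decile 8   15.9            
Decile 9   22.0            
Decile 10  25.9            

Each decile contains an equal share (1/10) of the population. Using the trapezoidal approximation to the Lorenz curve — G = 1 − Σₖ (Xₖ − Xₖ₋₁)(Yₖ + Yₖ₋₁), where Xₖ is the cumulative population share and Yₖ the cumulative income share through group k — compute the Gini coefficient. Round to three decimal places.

0.459

Cumulative income shares Yₖ: 0.0030, 0.0300, 0.0610, 0.0920, 0.1480, 0.2460, 0.3620, 0.5210, 0.7410, 1.0000
Σ (Xₖ−Xₖ₋₁)(Yₖ+Yₖ₋₁) = (1/10)(0.0030+0.0000) + (1/10)(0.0300+0.0030) + (1/10)(0.0610+0.0300) + (1/10)(0.0920+0.0610) + (1/10)(0.1480+0.0920) + (1/10)(0.2460+0.1480) + (1/10)(0.3620+0.2460) + (1/10)(0.5210+0.3620) + (1/10)(0.7410+0.5210) + (1/10)(1.0000+0.7410)
  = 0.0003 + 0.0033 + 0.0091 + 0.0153 + 0.0240 + 0.0394 + 0.0608 + 0.0883 + 0.1262 + 0.1741 = 0.5408
G = 1 − 0.5408 = 0.4592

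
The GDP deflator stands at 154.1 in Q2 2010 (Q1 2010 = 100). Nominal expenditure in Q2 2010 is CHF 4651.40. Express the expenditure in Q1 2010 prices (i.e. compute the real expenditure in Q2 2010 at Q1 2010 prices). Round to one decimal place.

3018.4

Real = Nominal ÷ (Index/100) = 4651.40 ÷ (154.1/100)
     = 4651.40 ÷ 1.541 = 3018.4296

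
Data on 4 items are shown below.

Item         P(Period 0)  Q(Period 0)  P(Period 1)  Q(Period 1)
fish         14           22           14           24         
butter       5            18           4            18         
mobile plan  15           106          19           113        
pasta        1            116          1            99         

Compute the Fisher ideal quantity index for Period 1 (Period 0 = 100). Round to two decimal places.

Laspeyres component (base-period weights):
ΣP(Period 0)Q(Period 1) = 14×24 + 5×18 + 15×113 + 1×99 = 336 + 90 + 1695 + 99 = 2220
ΣP(Period 0)Q(Period 0) = 14×22 + 5×18 + 15×106 + 1×116 = 308 + 90 + 1590 + 116 = 2104
L = 2220 / 2104 × 100 = 105.5133
Paasche component (current-period weights):
ΣP(Period 1)Q(Period 1) = 14×24 + 4×18 + 19×113 + 1×99 = 336 + 72 + 2147 + 99 = 2654
ΣP(Period 1)Q(Period 0) = 14×22 + 4×18 + 19×106 + 1×116 = 308 + 72 + 2014 + 116 = 2510
P = 2654 / 2510 × 100 = 105.7371
Fisher = √(L × P) = √(105.5133 × 105.7371) = 105.6251

105.63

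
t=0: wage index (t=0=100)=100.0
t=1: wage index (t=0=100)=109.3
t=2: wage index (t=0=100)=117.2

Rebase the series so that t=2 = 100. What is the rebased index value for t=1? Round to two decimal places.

Rebased(t=1) = 109.3 / 117.2 × 100 = 93.2594

93.26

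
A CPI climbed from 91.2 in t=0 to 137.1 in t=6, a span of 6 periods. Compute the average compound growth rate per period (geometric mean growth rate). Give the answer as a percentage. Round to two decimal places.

Growth factor = (137.1/91.2)^(1/6) = (1.503289)^(1/6) = 1.070304
Growth rate = 1.070304 − 1 = 0.070304 = 7.0304%

7.03%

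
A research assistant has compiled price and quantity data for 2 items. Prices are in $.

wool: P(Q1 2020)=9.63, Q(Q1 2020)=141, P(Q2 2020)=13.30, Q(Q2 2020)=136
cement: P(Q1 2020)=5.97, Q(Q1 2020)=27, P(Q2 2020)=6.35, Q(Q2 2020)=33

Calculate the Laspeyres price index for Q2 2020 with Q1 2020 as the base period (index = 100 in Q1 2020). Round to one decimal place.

134.7

Laspeyres price index uses base-period quantities as weights.
ΣP(Q2 2020)·Q(Q1 2020) = 13.30×141 + 6.35×27 = 1875.3 + 171.45 = 2046.75
ΣP(Q1 2020)·Q(Q1 2020) = 9.63×141 + 5.97×27 = 1357.83 + 161.19 = 1519.02
Index = 2046.75 / 1519.02 × 100 = 134.7415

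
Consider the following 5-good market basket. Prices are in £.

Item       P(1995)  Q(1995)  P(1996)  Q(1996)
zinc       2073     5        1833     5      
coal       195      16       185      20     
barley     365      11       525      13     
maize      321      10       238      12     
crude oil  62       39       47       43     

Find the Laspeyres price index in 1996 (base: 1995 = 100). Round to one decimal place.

95.6

Laspeyres price index uses base-period quantities as weights.
ΣP(1996)·Q(1995) = 1833×5 + 185×16 + 525×11 + 238×10 + 47×39 = 9165 + 2960 + 5775 + 2380 + 1833 = 22113
ΣP(1995)·Q(1995) = 2073×5 + 195×16 + 365×11 + 321×10 + 62×39 = 10365 + 3120 + 4015 + 3210 + 2418 = 23128
Index = 22113 / 23128 × 100 = 95.6114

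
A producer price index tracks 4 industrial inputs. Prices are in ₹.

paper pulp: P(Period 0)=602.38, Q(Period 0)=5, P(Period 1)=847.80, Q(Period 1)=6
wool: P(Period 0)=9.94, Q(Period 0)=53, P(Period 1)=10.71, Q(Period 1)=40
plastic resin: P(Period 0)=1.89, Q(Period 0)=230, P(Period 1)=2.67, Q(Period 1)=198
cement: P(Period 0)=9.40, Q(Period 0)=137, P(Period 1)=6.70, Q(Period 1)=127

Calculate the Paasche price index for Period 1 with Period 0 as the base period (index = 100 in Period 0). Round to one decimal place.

Paasche price index uses current-period quantities as weights.
ΣP(Period 1)·Q(Period 1) = 847.80×6 + 10.71×40 + 2.67×198 + 6.70×127 = 5086.8 + 428.4 + 528.66 + 850.9 = 6894.76
ΣP(Period 0)·Q(Period 1) = 602.38×6 + 9.94×40 + 1.89×198 + 9.40×127 = 3614.28 + 397.6 + 374.22 + 1193.8 = 5579.9
Index = 6894.76 / 5579.9 × 100 = 123.5642

123.6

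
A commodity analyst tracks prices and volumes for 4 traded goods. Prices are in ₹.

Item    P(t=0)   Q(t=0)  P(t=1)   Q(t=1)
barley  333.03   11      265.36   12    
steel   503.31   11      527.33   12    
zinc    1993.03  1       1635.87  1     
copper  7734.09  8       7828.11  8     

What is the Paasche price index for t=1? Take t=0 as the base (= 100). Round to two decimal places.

99.83

Paasche price index uses current-period quantities as weights.
ΣP(t=1)·Q(t=1) = 265.36×12 + 527.33×12 + 1635.87×1 + 7828.11×8 = 3184.32 + 6327.96 + 1635.87 + 62624.88 = 73773.03
ΣP(t=0)·Q(t=1) = 333.03×12 + 503.31×12 + 1993.03×1 + 7734.09×8 = 3996.36 + 6039.72 + 1993.03 + 61872.72 = 73901.83
Index = 73773.03 / 73901.83 × 100 = 99.8257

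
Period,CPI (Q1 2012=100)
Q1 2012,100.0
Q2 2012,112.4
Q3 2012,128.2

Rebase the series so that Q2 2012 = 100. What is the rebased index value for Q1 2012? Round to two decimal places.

88.97

Rebased(Q1 2012) = 100.0 / 112.4 × 100 = 88.9680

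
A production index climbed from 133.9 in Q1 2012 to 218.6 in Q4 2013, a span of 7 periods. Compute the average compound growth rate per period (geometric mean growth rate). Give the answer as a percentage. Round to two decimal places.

7.25%

Growth factor = (218.6/133.9)^(1/7) = (1.632562)^(1/7) = 1.072531
Growth rate = 1.072531 − 1 = 0.072531 = 7.2531%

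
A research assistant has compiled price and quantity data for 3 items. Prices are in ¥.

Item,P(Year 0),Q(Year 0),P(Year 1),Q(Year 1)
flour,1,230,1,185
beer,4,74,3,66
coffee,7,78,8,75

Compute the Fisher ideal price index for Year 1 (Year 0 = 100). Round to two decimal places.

100.65

Laspeyres component (base-period weights):
ΣP(Year 1)Q(Year 0) = 1×230 + 3×74 + 8×78 = 230 + 222 + 624 = 1076
ΣP(Year 0)Q(Year 0) = 1×230 + 4×74 + 7×78 = 230 + 296 + 546 = 1072
L = 1076 / 1072 × 100 = 100.3731
Paasche component (current-period weights):
ΣP(Year 1)Q(Year 1) = 1×185 + 3×66 + 8×75 = 185 + 198 + 600 = 983
ΣP(Year 0)Q(Year 1) = 1×185 + 4×66 + 7×75 = 185 + 264 + 525 = 974
P = 983 / 974 × 100 = 100.9240
Fisher = √(L × P) = √(100.3731 × 100.9240) = 100.6482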